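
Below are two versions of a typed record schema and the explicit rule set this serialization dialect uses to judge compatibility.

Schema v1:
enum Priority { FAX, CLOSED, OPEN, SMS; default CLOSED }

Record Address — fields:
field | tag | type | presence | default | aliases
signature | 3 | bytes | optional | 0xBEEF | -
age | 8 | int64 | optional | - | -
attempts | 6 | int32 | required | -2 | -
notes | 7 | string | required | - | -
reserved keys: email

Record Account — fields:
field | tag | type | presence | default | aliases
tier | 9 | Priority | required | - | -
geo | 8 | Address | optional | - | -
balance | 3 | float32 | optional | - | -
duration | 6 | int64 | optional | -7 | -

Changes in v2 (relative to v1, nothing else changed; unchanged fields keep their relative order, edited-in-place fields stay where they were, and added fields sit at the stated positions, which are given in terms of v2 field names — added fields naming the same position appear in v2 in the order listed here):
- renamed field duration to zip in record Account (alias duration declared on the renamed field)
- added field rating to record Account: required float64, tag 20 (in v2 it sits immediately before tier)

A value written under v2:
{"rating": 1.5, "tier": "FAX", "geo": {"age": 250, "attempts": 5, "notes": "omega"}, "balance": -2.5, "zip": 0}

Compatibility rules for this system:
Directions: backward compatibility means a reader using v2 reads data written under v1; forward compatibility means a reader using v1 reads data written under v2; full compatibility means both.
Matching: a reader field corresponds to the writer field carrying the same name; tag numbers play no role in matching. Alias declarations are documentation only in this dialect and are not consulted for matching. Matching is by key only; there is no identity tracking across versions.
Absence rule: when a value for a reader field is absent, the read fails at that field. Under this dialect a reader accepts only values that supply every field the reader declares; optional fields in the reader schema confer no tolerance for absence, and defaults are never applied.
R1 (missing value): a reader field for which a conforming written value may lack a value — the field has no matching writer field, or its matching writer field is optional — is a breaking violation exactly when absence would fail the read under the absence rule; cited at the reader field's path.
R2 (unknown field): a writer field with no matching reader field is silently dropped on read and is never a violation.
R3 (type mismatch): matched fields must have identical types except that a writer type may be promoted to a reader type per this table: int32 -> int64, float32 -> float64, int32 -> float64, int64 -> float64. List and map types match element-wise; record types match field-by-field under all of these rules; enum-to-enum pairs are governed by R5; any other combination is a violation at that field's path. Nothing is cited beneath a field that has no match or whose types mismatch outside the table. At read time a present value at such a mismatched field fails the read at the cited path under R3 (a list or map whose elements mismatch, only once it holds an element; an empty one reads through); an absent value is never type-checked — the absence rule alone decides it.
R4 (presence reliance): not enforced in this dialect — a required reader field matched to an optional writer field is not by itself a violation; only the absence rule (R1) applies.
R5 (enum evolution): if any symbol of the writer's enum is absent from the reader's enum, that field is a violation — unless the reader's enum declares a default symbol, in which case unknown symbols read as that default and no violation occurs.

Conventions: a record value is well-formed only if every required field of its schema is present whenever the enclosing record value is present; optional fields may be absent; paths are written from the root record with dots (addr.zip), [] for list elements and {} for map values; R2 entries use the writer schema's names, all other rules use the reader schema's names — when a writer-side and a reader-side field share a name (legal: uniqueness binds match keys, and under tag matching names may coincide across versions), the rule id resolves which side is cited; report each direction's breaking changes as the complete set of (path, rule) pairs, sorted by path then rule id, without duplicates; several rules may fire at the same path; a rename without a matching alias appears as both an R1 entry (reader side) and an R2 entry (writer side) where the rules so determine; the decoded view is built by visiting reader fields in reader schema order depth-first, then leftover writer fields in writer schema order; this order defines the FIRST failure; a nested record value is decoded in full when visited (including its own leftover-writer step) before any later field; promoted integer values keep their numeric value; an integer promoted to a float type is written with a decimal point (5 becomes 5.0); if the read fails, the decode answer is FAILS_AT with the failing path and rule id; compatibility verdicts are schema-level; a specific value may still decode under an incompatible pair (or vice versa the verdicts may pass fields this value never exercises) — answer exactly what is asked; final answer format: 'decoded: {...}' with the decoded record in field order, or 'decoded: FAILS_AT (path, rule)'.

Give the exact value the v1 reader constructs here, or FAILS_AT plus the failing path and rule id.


decoded: FAILS_AT (geo.signature, R1)

each type pair in Account: writer, then reader
decode walk for Account under reader schema v1:
  tier := "FAX"
  read fails at geo.signature under R1 (no fill)
  => FAILS_AT (geo.signature, R1)
remaining Account differences; none change what is asked:
  renamed field duration to zip in record Account (alias duration declared on the renamed field) -> affects the rule determinations only; this particular Account value decodes identically
  added field rating to record Account: required float64, tag 20 (in v2 it sits immediately before tier) -> affects the rule determinations only; this particular Account value decodes identically


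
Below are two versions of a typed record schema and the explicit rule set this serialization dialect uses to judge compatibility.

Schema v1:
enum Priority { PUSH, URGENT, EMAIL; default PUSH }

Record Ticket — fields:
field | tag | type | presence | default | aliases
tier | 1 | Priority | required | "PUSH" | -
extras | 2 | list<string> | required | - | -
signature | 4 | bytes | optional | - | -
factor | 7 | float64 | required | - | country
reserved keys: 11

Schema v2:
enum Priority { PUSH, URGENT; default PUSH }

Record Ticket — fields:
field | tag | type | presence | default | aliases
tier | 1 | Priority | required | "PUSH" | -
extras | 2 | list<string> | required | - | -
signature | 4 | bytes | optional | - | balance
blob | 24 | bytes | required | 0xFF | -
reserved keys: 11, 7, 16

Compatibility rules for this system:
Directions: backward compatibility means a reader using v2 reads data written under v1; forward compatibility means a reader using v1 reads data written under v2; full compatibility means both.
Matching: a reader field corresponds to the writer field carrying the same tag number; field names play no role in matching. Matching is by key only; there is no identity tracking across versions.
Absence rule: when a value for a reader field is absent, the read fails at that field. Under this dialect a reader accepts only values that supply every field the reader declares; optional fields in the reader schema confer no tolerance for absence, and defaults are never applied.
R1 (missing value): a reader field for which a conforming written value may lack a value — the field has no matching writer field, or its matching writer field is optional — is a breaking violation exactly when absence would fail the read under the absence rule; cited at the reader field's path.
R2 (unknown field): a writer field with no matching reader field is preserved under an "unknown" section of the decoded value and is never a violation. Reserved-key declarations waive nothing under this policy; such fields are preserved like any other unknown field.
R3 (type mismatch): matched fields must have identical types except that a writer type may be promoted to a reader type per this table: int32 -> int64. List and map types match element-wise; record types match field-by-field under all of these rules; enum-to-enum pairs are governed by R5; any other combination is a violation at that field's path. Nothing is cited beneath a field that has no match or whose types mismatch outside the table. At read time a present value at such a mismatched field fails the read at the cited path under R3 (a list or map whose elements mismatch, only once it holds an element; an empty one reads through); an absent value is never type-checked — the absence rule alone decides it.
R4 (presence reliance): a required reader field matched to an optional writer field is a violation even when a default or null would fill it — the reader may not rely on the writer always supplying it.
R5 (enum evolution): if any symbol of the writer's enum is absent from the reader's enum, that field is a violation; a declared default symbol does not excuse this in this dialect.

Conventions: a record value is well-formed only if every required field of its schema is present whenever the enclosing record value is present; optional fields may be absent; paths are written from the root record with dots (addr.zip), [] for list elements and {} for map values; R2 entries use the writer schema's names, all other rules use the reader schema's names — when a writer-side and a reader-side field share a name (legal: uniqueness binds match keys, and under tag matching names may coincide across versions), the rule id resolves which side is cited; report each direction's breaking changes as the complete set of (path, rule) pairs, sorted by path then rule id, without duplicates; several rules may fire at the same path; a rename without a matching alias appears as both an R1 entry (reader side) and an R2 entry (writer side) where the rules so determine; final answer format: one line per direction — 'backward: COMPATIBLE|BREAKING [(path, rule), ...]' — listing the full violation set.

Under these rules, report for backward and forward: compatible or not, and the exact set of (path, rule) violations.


backward: BREAKING [(blob, R1), (signature, R1), (tier, R5)]; forward: BREAKING [(factor, R1), (signature, R1)]

each type pair in Ticket: writer, then reader
backward analysis of Ticket with v2 as reader and v1 as writer:
  writer required, Priority -> Priority: reader tier maps from writer tier
  writer required, list<string> -> list<string>: reader extras maps from writer extras
  writer optional, bytes -> bytes: reader signature maps from writer signature
  no writer field matches reader blob
  leftover writer field: factor
  breaking: (blob, R1)
  breaking: (signature, R1)
  breaking: (tier, R5)
  => 3 violation(s): backward is BREAKING for Ticket
forward analysis of Ticket with v1 as reader and v2 as writer:
  writer required, Priority -> Priority: reader tier maps from writer tier
  writer required, list<string> -> list<string>: reader extras maps from writer extras
  writer optional, bytes -> bytes: reader signature maps from writer signature
  no writer field matches reader factor
  leftover writer field: blob
  breaking: (factor, R1)
  breaking: (signature, R1)
  => 2 violation(s): forward is BREAKING for Ticket


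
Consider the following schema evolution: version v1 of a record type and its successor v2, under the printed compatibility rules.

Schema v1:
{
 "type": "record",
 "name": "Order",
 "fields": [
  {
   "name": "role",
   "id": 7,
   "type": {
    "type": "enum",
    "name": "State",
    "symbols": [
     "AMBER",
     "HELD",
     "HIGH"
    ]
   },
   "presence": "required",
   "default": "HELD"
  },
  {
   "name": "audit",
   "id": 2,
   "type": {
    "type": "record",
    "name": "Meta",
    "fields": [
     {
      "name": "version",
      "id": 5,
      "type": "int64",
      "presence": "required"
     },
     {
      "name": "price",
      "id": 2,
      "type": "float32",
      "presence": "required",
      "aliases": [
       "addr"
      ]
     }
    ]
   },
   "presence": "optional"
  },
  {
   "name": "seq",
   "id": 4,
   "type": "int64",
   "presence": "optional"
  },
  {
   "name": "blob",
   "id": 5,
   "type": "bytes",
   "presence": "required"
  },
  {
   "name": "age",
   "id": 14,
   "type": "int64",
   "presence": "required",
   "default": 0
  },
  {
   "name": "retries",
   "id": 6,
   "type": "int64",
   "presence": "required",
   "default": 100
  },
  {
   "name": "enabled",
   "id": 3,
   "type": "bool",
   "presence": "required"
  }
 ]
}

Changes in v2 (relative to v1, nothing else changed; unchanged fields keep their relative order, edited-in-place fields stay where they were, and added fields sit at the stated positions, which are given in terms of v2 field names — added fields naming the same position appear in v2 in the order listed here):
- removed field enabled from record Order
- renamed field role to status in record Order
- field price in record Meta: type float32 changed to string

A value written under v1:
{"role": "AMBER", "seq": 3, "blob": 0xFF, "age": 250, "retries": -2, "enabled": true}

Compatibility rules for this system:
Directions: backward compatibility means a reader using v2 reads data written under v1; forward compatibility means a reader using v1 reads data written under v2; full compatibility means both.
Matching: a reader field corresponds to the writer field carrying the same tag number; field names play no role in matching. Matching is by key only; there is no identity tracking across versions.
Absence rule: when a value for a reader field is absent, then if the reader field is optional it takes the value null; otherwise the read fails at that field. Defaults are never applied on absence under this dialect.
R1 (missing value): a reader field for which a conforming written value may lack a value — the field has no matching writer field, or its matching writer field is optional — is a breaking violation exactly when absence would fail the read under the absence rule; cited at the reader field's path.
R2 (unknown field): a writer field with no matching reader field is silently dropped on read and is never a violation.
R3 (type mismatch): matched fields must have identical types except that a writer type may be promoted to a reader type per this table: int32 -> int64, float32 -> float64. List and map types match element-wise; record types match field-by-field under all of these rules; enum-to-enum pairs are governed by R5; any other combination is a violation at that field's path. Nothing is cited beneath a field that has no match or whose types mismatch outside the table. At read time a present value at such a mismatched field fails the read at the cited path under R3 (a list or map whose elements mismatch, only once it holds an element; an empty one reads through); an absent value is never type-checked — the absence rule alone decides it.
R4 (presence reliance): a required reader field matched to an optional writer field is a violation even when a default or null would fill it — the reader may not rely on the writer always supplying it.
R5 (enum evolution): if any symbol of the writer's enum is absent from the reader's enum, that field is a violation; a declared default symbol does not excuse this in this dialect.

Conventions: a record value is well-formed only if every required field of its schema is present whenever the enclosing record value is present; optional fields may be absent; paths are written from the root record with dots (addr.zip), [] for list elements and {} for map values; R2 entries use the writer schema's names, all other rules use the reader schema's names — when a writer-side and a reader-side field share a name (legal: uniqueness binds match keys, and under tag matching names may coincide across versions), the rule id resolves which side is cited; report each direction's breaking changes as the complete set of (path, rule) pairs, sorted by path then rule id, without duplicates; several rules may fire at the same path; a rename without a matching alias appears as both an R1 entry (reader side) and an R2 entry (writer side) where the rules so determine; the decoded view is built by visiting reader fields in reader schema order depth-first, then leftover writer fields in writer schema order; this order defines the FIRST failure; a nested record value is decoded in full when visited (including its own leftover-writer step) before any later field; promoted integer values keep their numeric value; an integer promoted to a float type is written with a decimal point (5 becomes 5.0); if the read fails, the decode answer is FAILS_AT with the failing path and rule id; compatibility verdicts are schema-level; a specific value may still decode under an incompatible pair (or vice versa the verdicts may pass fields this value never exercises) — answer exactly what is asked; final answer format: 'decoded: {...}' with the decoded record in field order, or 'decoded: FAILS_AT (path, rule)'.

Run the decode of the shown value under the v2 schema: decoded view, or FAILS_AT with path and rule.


decoded: {"status": "AMBER", "audit": null, "seq": 3, "blob": 0xFF, "age": 250, "retries": -2}

arrows below run writer -> reader for Order
decode walk for Order under reader schema v2:
  status := "AMBER" (from writer role)
  audit := null (not supplied -> null)
  seq := 3
  blob := 0xFF
  age := 250
  retries := -2
  writer enabled: unmatched, discarded
  => decoded: {"status": "AMBER", "audit": null, "seq": 3, "blob": 0xFF, "age": 250, "retries": -2}
remaining Order differences; none change what is asked:
  field price in record Meta: type float32 changed to string -> changes Order's schema-level verdicts only — the decode of this value is the same


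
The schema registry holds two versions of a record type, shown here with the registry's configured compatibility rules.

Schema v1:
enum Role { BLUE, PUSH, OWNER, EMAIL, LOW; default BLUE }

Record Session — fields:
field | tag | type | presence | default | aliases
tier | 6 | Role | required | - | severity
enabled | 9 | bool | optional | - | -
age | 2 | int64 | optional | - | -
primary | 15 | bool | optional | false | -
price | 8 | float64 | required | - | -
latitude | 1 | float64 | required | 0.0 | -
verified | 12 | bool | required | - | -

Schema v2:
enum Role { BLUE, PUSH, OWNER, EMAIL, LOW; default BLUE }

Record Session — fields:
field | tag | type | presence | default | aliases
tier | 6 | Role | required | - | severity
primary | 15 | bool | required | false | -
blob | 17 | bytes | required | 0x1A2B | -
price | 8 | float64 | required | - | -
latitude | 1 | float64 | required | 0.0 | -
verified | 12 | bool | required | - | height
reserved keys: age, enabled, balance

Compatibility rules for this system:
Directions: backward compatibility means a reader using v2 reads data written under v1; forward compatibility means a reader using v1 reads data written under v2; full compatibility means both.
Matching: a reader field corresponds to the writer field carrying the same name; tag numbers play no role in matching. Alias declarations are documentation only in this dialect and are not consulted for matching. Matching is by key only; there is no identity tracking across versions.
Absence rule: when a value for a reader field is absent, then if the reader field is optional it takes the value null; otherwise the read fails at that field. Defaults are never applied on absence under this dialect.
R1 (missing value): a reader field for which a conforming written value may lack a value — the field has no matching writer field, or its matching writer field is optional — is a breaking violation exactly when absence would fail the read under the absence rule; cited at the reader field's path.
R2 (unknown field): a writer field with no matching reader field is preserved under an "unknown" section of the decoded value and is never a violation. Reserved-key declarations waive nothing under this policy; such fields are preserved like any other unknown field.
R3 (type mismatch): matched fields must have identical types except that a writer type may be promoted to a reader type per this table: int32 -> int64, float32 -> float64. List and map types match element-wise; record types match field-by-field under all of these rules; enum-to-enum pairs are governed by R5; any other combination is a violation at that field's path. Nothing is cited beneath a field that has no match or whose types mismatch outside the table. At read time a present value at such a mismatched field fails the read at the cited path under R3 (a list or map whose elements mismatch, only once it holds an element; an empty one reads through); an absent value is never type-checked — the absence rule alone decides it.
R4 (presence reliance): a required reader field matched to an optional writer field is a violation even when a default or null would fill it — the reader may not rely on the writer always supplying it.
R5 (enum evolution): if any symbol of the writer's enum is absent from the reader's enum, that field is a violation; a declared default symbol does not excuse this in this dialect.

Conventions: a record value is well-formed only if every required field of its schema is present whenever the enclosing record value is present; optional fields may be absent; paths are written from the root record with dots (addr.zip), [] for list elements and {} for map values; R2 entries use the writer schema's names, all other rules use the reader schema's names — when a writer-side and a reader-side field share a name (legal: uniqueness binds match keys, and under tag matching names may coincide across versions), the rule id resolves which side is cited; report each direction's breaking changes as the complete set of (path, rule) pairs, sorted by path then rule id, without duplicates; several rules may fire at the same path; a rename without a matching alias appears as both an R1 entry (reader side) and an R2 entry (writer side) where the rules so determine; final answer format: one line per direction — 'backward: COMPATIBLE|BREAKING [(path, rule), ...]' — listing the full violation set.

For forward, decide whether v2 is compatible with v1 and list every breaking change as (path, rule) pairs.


in Session below, arrows point writer -> reader
forward for Session (reader v1, writer v2):
  tier <- tier (Role -> Role, writer required)
  enabled has no writer counterpart
  age has no writer counterpart
  primary <- primary (bool -> bool, writer required)
  price <- price (float64 -> float64, writer required)
  latitude <- latitude (float64 -> float64, writer required)
  verified <- verified (bool -> bool, writer required)
  blob (writer side), unknown to reader
  => no violations; forward on Session: COMPATIBLE
ruling out the remaining Session differences:
  field primary in record Session: optional changed to required -> its effect on Session is confined to the backward direction, not asked
  added field blob to record Session: required bytes, tag 17, default 0x1A2B (in v2 it sits immediately before price) -> its effect on Session is confined to the backward direction, not asked
  removed field age from record Session (its key "age" joins the reserved list) -> inert for the asked Session verdict: nothing fires
  removed field enabled from record Session (its key "enabled" joins the reserved list) -> inert for the asked Session verdict: nothing fires

forward: COMPATIBLE []


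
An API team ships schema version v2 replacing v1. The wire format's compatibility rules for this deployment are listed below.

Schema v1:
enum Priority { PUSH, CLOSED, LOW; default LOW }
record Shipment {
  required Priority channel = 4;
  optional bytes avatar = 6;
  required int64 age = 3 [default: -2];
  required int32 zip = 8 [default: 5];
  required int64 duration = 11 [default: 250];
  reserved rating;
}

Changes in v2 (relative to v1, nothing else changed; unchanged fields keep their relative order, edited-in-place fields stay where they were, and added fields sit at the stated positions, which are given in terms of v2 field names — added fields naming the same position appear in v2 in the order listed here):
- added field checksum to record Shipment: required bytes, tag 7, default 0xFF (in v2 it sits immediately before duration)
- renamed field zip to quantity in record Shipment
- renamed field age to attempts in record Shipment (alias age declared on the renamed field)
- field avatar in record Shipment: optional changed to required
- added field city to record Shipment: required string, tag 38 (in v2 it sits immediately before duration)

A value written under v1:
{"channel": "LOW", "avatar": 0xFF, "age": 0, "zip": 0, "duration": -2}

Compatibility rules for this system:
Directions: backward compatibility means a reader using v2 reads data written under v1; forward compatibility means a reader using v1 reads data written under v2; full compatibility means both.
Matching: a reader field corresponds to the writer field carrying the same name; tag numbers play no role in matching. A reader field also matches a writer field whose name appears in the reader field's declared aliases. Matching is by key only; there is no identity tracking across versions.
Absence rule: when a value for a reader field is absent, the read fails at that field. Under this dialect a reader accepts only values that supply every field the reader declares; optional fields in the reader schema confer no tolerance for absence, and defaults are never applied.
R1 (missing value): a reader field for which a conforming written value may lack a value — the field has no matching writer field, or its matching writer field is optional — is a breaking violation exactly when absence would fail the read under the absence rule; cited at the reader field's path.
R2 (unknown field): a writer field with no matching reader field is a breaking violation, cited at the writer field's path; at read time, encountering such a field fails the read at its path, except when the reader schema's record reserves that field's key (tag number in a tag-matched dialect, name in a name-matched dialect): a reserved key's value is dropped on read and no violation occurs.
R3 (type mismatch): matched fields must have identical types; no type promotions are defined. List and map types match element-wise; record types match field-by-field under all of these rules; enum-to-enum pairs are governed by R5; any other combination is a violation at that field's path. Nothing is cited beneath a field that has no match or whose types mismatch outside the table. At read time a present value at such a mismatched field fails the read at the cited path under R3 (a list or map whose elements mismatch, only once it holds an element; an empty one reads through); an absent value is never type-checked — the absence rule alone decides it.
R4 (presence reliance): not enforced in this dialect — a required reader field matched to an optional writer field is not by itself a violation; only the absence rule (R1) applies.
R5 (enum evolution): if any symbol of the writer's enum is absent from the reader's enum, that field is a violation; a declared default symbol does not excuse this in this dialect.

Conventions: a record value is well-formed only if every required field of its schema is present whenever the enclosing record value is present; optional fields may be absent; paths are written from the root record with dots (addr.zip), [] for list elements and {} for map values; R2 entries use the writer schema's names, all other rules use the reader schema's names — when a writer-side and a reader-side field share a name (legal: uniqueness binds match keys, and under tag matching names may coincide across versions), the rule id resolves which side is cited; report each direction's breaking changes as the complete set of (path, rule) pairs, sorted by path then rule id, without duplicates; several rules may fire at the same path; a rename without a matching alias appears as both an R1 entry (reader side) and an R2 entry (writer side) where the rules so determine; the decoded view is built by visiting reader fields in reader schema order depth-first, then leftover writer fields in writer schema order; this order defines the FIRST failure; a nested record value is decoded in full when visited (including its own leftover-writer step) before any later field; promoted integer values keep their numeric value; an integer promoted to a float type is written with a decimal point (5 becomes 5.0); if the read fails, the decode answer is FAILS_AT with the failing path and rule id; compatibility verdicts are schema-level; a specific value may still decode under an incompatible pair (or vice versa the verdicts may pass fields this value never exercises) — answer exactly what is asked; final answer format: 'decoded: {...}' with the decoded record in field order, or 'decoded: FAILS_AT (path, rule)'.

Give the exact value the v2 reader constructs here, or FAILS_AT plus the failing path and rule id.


arrows below run writer -> reader for Shipment
migrating the Shipment value to v2:
  channel := "LOW"
  avatar := 0xFF
  attempts := 0 (from writer age)
  read fails at quantity under R1 (no fill)
  => FAILS_AT (quantity, R1)
diffs on Shipment not affecting the asked answer:
  added field checksum to record Shipment: required bytes, tag 7, default 0xFF (in v2 it sits immediately before duration) -> a verdict-level change on Shipment — the shown value reads the same
  renamed field age to attempts in record Shipment (alias age declared on the renamed field) -> a verdict-level change on Shipment — the shown value reads the same
  field avatar in record Shipment: optional changed to required -> a verdict-level change on Shipment — the shown value reads the same
  added field city to record Shipment: required string, tag 38 (in v2 it sits immediately before duration) -> a verdict-level change on Shipment — the shown value reads the same

decoded: FAILS_AT (quantity, R1)


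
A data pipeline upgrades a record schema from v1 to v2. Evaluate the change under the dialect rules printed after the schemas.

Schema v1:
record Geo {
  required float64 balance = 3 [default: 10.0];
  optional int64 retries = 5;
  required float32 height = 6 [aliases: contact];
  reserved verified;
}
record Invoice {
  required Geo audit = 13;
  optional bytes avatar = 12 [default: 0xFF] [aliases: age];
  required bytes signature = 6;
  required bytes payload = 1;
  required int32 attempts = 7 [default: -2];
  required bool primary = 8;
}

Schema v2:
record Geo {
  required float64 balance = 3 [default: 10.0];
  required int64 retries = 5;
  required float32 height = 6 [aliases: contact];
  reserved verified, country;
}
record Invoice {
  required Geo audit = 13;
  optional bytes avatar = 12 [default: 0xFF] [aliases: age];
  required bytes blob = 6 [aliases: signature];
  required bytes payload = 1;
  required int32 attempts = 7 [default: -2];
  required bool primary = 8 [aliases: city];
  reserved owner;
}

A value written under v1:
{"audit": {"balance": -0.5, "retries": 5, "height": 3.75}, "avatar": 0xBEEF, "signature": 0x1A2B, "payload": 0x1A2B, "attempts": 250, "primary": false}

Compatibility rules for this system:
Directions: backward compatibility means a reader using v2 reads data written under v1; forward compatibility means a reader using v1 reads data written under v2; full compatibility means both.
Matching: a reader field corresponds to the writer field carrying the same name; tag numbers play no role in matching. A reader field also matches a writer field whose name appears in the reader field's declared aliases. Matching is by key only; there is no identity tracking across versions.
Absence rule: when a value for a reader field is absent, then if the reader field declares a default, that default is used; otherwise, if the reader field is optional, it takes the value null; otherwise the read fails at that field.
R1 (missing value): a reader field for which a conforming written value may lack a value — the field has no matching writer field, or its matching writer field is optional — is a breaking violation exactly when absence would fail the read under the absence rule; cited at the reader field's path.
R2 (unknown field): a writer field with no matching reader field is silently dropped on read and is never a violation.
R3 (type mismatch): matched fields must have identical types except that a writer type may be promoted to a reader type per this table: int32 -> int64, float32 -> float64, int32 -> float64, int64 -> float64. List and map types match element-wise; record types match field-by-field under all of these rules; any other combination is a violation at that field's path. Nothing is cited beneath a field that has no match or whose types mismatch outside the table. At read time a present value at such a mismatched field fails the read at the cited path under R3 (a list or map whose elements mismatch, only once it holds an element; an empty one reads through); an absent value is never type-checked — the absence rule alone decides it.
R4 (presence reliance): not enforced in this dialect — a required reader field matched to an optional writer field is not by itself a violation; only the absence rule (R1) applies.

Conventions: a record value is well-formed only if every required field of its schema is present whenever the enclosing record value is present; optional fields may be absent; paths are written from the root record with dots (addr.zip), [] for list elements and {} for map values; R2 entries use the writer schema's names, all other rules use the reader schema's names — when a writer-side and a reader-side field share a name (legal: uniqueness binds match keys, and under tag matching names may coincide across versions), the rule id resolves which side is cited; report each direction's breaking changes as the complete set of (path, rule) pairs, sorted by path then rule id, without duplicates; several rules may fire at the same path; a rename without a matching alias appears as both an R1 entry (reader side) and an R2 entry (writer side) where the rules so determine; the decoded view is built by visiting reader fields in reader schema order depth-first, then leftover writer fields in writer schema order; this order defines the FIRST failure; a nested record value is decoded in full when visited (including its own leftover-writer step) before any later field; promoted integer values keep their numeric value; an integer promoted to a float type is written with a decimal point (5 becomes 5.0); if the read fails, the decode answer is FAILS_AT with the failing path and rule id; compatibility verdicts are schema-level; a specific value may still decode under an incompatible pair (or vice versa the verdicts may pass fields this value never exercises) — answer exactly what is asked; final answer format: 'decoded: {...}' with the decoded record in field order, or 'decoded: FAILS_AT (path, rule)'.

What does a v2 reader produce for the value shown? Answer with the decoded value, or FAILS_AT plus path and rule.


the writer's type comes first in each Invoice pair
decode walk for Invoice under reader schema v2:
  audit.balance := -0.5
  audit.retries := 5
  audit.height := 3.75
  avatar := 0xBEEF
  blob := 0x1A2B (from writer signature)
  payload := 0x1A2B
  attempts := 250
  primary := false
  => decoded: {"audit": {"balance": -0.5, "retries": 5, "height": 3.75}, "avatar": 0xBEEF, "blob": 0x1A2B, "payload": 0x1A2B, "attempts": 250, "primary": false}
checking off the Invoice differences that do not matter here:
  field retries in record Geo: optional changed to required -> schema-level compatibility only; this Invoice value's decode is unchanged

decoded: {"audit": {"balance": -0.5, "retries": 5, "height": 3.75}, "avatar": 0xBEEF, "blob": 0x1A2B, "payload": 0x1A2B, "attempts": 250, "primary": false}


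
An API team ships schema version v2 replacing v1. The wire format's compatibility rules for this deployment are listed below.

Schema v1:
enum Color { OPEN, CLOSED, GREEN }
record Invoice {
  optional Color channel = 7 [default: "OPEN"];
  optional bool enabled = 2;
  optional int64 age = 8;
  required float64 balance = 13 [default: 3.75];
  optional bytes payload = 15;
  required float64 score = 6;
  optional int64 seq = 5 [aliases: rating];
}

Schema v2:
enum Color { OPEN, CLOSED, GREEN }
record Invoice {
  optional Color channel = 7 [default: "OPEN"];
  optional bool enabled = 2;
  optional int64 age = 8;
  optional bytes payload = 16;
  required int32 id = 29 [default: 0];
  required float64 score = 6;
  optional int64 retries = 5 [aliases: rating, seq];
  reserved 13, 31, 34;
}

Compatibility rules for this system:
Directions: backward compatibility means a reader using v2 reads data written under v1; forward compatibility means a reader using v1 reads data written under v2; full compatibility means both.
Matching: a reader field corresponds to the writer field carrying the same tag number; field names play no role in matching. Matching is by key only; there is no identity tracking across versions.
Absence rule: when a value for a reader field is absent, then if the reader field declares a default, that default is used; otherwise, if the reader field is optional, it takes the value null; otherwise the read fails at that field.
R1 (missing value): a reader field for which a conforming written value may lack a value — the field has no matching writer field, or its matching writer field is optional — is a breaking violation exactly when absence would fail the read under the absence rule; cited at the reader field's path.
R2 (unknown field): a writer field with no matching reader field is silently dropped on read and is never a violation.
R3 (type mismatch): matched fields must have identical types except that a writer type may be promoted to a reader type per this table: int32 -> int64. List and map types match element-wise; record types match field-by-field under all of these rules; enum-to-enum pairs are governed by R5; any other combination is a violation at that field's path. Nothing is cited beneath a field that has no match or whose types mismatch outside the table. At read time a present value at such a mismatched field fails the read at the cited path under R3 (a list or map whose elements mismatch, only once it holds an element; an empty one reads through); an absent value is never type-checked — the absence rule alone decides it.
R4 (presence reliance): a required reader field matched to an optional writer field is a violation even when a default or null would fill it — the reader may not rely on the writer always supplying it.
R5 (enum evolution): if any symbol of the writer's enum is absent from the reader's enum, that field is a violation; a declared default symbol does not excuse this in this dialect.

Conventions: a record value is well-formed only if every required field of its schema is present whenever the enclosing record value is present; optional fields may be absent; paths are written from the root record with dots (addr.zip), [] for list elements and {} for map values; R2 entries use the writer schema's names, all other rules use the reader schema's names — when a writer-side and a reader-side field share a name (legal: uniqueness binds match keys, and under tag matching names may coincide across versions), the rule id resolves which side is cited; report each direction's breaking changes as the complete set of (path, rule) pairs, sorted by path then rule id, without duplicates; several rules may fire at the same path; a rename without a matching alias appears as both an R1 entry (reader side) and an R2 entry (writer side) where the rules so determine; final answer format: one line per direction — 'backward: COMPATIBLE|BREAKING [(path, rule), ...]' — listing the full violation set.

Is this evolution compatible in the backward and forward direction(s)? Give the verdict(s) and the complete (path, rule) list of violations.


the writer's type comes first in each Invoice pair
checking backward for Invoice: reader v2 against writer v1:
  channel: Color -> Color, writer optional; from channel
  enabled: bool -> bool, writer optional; from enabled
  age: int64 -> int64, writer optional; from age
  payload: no writer match
  id: no writer match
  score: float64 -> float64, writer required; from score
  retries: int64 -> int64, writer optional; from seq
  writer balance: unknown to reader
  writer payload: unknown to reader
  nothing fires on Invoice: backward is COMPATIBLE
checking forward for Invoice: reader v1 against writer v2:
  channel: Color -> Color, writer optional; from channel
  enabled: bool -> bool, writer optional; from enabled
  age: int64 -> int64, writer optional; from age
  balance: no writer match
  payload: no writer match
  score: float64 -> float64, writer required; from score
  seq: int64 -> int64, writer optional; from retries
  writer payload: unknown to reader
  writer id: unknown to reader
  nothing fires on Invoice: forward is COMPATIBLE

backward: COMPATIBLE []; forward: COMPATIBLE []
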